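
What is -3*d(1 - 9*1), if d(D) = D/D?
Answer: -3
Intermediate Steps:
d(D) = 1
-3*d(1 - 9*1) = -3*1 = -3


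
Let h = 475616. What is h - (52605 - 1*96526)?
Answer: 519537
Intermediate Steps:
h - (52605 - 1*96526) = 475616 - (52605 - 1*96526) = 475616 - (52605 - 96526) = 475616 - 1*(-43921) = 475616 + 43921 = 519537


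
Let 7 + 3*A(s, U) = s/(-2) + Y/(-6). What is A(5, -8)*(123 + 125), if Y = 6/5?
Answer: -12028/15 ≈ -801.87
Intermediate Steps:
Y = 6/5 (Y = 6*(⅕) = 6/5 ≈ 1.2000)
A(s, U) = -12/5 - s/6 (A(s, U) = -7/3 + (s/(-2) + (6/5)/(-6))/3 = -7/3 + (s*(-½) + (6/5)*(-⅙))/3 = -7/3 + (-s/2 - ⅕)/3 = -7/3 + (-⅕ - s/2)/3 = -7/3 + (-1/15 - s/6) = -12/5 - s/6)
A(5, -8)*(123 + 125) = (-12/5 - ⅙*5)*(123 + 125) = (-12/5 - ⅚)*248 = -97/30*248 = -12028/15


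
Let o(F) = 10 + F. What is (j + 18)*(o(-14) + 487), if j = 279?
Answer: 143451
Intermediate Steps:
(j + 18)*(o(-14) + 487) = (279 + 18)*((10 - 14) + 487) = 297*(-4 + 487) = 297*483 = 143451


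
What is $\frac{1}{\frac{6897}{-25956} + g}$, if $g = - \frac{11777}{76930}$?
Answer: $- \frac{47542740}{19911191} \approx -2.3877$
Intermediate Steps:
$g = - \frac{11777}{76930}$ ($g = \left(-11777\right) \frac{1}{76930} = - \frac{11777}{76930} \approx -0.15309$)
$\frac{1}{\frac{6897}{-25956} + g} = \frac{1}{\frac{6897}{-25956} - \frac{11777}{76930}} = \frac{1}{6897 \left(- \frac{1}{25956}\right) - \frac{11777}{76930}} = \frac{1}{- \frac{2299}{8652} - \frac{11777}{76930}} = \frac{1}{- \frac{19911191}{47542740}} = - \frac{47542740}{19911191}$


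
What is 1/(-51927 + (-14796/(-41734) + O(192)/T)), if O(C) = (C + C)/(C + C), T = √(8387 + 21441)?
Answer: -674426201025320436/35020690235593447410299 - 870863378*√7457/35020690235593447410299 ≈ -1.9258e-5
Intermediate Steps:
T = 2*√7457 (T = √29828 = 2*√7457 ≈ 172.71)
O(C) = 1 (O(C) = (2*C)/((2*C)) = (2*C)*(1/(2*C)) = 1)
1/(-51927 + (-14796/(-41734) + O(192)/T)) = 1/(-51927 + (-14796/(-41734) + 1/(2*√7457))) = 1/(-51927 + (-14796*(-1/41734) + 1*(√7457/14914))) = 1/(-51927 + (7398/20867 + √7457/14914)) = 1/(-1083553311/20867 + √7457/14914)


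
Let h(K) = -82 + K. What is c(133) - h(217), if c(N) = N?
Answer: -2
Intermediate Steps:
c(133) - h(217) = 133 - (-82 + 217) = 133 - 1*135 = 133 - 135 = -2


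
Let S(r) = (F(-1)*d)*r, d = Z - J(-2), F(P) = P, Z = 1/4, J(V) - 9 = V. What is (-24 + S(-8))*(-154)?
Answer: 12012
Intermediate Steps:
J(V) = 9 + V
Z = ¼ ≈ 0.25000
d = -27/4 (d = ¼ - (9 - 2) = ¼ - 1*7 = ¼ - 7 = -27/4 ≈ -6.7500)
S(r) = 27*r/4 (S(r) = (-1*(-27/4))*r = 27*r/4)
(-24 + S(-8))*(-154) = (-24 + (27/4)*(-8))*(-154) = (-24 - 54)*(-154) = -78*(-154) = 12012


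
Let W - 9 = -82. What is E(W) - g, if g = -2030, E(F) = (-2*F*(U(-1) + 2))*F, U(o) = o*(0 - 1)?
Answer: -29944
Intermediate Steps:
W = -73 (W = 9 - 82 = -73)
U(o) = -o (U(o) = o*(-1) = -o)
E(F) = -6*F² (E(F) = (-2*F*(-1*(-1) + 2))*F = (-2*F*(1 + 2))*F = (-2*F*3)*F = (-6*F)*F = -6*F²)
E(W) - g = -6*(-73)² - 1*(-2030) = -6*5329 + 2030 = -31974 + 2030 = -29944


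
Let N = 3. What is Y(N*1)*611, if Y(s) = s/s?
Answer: 611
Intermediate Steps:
Y(s) = 1
Y(N*1)*611 = 1*611 = 611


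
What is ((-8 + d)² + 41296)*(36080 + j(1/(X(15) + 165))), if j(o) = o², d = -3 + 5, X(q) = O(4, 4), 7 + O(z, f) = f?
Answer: 9784147422493/6561 ≈ 1.4913e+9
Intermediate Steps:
O(z, f) = -7 + f
X(q) = -3 (X(q) = -7 + 4 = -3)
d = 2
((-8 + d)² + 41296)*(36080 + j(1/(X(15) + 165))) = ((-8 + 2)² + 41296)*(36080 + (1/(-3 + 165))²) = ((-6)² + 41296)*(36080 + (1/162)²) = (36 + 41296)*(36080 + (1/162)²) = 41332*(36080 + 1/26244) = 41332*(946883521/26244) = 9784147422493/6561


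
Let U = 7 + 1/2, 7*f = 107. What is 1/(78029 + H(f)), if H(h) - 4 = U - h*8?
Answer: 14/1090855 ≈ 1.2834e-5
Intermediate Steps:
f = 107/7 (f = (1/7)*107 = 107/7 ≈ 15.286)
U = 15/2 (U = 7 + 1*(1/2) = 7 + 1/2 = 15/2 ≈ 7.5000)
H(h) = 23/2 - 8*h (H(h) = 4 + (15/2 - h*8) = 4 + (15/2 - 8*h) = 23/2 - 8*h)
1/(78029 + H(f)) = 1/(78029 + (23/2 - 8*107/7)) = 1/(78029 + (23/2 - 856/7)) = 1/(78029 - 1551/14) = 1/(1090855/14) = 14/1090855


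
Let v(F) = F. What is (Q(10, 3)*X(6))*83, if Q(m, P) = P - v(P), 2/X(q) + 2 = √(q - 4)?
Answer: 0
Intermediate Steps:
X(q) = 2/(-2 + √(-4 + q)) (X(q) = 2/(-2 + √(q - 4)) = 2/(-2 + √(-4 + q)))
Q(m, P) = 0 (Q(m, P) = P - P = 0)
(Q(10, 3)*X(6))*83 = (0*(2/(-2 + √(-4 + 6))))*83 = (0*(2/(-2 + √2)))*83 = 0*83 = 0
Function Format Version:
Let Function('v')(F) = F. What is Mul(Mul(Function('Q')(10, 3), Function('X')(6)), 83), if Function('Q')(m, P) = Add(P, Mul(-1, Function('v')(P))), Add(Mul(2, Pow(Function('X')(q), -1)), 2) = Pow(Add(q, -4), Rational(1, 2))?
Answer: 0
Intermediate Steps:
Function('X')(q) = Mul(2, Pow(Add(-2, Pow(Add(-4, q), Rational(1, 2))), -1)) (Function('X')(q) = Mul(2, Pow(Add(-2, Pow(Add(q, -4), Rational(1, 2))), -1)) = Mul(2, Pow(Add(-2, Pow(Add(-4, q), Rational(1, 2))), -1)))
Function('Q')(m, P) = 0 (Function('Q')(m, P) = Add(P, Mul(-1, P)) = 0)
Mul(Mul(Function('Q')(10, 3), Function('X')(6)), 83) = Mul(Mul(0, Mul(2, Pow(Add(-2, Pow(Add(-4, 6), Rational(1, 2))), -1))), 83) = Mul(Mul(0, Mul(2, Pow(Add(-2, Pow(2, Rational(1, 2))), -1))), 83) = Mul(0, 83) = 0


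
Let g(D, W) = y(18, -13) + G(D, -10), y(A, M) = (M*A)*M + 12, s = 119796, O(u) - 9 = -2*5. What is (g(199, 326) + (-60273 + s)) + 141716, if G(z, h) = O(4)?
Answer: 204292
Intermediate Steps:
O(u) = -1 (O(u) = 9 - 2*5 = 9 - 10 = -1)
G(z, h) = -1
y(A, M) = 12 + A*M² (y(A, M) = (A*M)*M + 12 = A*M² + 12 = 12 + A*M²)
g(D, W) = 3053 (g(D, W) = (12 + 18*(-13)²) - 1 = (12 + 18*169) - 1 = (12 + 3042) - 1 = 3054 - 1 = 3053)
(g(199, 326) + (-60273 + s)) + 141716 = (3053 + (-60273 + 119796)) + 141716 = (3053 + 59523) + 141716 = 62576 + 141716 = 204292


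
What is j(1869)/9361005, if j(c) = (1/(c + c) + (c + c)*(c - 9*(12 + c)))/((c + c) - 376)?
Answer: -210428018639/117641210151780 ≈ -0.0017887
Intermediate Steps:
j(c) = (1/(2*c) + 2*c*(-108 - 8*c))/(-376 + 2*c) (j(c) = (1/(2*c) + (2*c)*(c + (-108 - 9*c)))/(2*c - 376) = (1/(2*c) + (2*c)*(-108 - 8*c))/(-376 + 2*c) = (1/(2*c) + 2*c*(-108 - 8*c))/(-376 + 2*c))
j(1869)/9361005 = ((¼)*(1 - 432*1869² - 32*1869³)/(1869*(-188 + 1869)))/9361005 = ((¼)*(1/1869)*(1 - 432*3493161 - 32*6528717909)/1681)*(1/9361005) = ((¼)*(1/1869)*(1/1681)*(1 - 1509045552 - 208918973088))*(1/9361005) = ((¼)*(1/1869)*(1/1681)*(-210428018639))*(1/9361005) = -210428018639/12567156*1/9361005 = -210428018639/117641210151780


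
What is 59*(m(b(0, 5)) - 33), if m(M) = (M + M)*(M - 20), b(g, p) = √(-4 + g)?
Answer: -2419 - 4720*I ≈ -2419.0 - 4720.0*I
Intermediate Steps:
m(M) = 2*M*(-20 + M) (m(M) = (2*M)*(-20 + M) = 2*M*(-20 + M))
59*(m(b(0, 5)) - 33) = 59*(2*√(-4 + 0)*(-20 + √(-4 + 0)) - 33) = 59*(2*√(-4)*(-20 + √(-4)) - 33) = 59*(2*(2*I)*(-20 + 2*I) - 33) = 59*(4*I*(-20 + 2*I) - 33) = 59*(-33 + 4*I*(-20 + 2*I)) = -1947 + 236*I*(-20 + 2*I)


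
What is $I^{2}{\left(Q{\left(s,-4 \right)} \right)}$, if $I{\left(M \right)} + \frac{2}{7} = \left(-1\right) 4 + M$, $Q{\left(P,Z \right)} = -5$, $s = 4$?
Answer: $\frac{4225}{49} \approx 86.224$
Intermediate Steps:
$I{\left(M \right)} = - \frac{30}{7} + M$ ($I{\left(M \right)} = - \frac{2}{7} + \left(\left(-1\right) 4 + M\right) = - \frac{2}{7} + \left(-4 + M\right) = - \frac{30}{7} + M$)
$I^{2}{\left(Q{\left(s,-4 \right)} \right)} = \left(- \frac{30}{7} - 5\right)^{2} = \left(- \frac{65}{7}\right)^{2} = \frac{4225}{49}$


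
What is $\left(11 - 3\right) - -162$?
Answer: $170$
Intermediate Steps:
$\left(11 - 3\right) - -162 = \left(11 - 3\right) + 162 = 8 + 162 = 170$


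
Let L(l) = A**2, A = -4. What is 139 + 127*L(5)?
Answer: 2171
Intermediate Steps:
L(l) = 16 (L(l) = (-4)**2 = 16)
139 + 127*L(5) = 139 + 127*16 = 139 + 2032 = 2171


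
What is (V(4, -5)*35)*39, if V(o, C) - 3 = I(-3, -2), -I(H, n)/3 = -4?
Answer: 20475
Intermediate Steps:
I(H, n) = 12 (I(H, n) = -3*(-4) = 12)
V(o, C) = 15 (V(o, C) = 3 + 12 = 15)
(V(4, -5)*35)*39 = (15*35)*39 = 525*39 = 20475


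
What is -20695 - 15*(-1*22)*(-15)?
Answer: -25645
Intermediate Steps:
-20695 - 15*(-1*22)*(-15) = -20695 - 15*(-22)*(-15) = -20695 - (-330)*(-15) = -20695 - 1*4950 = -20695 - 4950 = -25645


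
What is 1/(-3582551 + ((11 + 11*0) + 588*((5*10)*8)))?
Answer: -1/3347340 ≈ -2.9874e-7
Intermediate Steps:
1/(-3582551 + ((11 + 11*0) + 588*((5*10)*8))) = 1/(-3582551 + ((11 + 0) + 588*(50*8))) = 1/(-3582551 + (11 + 588*400)) = 1/(-3582551 + (11 + 235200)) = 1/(-3582551 + 235211) = 1/(-3347340) = -1/3347340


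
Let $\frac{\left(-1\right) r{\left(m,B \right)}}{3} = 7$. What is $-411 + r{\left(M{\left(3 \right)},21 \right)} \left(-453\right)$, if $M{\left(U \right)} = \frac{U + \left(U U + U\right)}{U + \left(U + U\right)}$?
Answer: $9102$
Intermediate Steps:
$M{\left(U \right)} = \frac{U^{2} + 2 U}{3 U}$ ($M{\left(U \right)} = \frac{U + \left(U^{2} + U\right)}{U + 2 U} = \frac{U + \left(U + U^{2}\right)}{3 U} = \left(U^{2} + 2 U\right) \frac{1}{3 U} = \frac{U^{2} + 2 U}{3 U}$)
$r{\left(m,B \right)} = -21$ ($r{\left(m,B \right)} = \left(-3\right) 7 = -21$)
$-411 + r{\left(M{\left(3 \right)},21 \right)} \left(-453\right) = -411 - -9513 = -411 + 9513 = 9102$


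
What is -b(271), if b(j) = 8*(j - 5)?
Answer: -2128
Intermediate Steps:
b(j) = -40 + 8*j (b(j) = 8*(-5 + j) = -40 + 8*j)
-b(271) = -(-40 + 8*271) = -(-40 + 2168) = -1*2128 = -2128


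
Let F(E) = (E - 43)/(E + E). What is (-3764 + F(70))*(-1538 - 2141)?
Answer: 1938586507/140 ≈ 1.3847e+7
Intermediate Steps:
F(E) = (-43 + E)/(2*E) (F(E) = (-43 + E)/((2*E)) = (-43 + E)*(1/(2*E)) = (-43 + E)/(2*E))
(-3764 + F(70))*(-1538 - 2141) = (-3764 + (1/2)*(-43 + 70)/70)*(-1538 - 2141) = (-3764 + (1/2)*(1/70)*27)*(-3679) = (-3764 + 27/140)*(-3679) = -526933/140*(-3679) = 1938586507/140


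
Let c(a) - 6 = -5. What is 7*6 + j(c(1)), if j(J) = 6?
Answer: 48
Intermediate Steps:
c(a) = 1 (c(a) = 6 - 5 = 1)
7*6 + j(c(1)) = 7*6 + 6 = 42 + 6 = 48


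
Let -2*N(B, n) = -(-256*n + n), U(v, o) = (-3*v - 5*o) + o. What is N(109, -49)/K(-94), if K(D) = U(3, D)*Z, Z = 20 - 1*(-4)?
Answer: 4165/5872 ≈ 0.70930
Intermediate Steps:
Z = 24 (Z = 20 + 4 = 24)
U(v, o) = -4*o - 3*v (U(v, o) = (-5*o - 3*v) + o = -4*o - 3*v)
K(D) = -216 - 96*D (K(D) = (-4*D - 3*3)*24 = (-4*D - 9)*24 = (-9 - 4*D)*24 = -216 - 96*D)
N(B, n) = -255*n/2 (N(B, n) = -(-1)*(-256*n + n)/2 = -(-1)*(-255*n)/2 = -255*n/2)
N(109, -49)/K(-94) = (-255/2*(-49))/(-216 - 96*(-94)) = 12495/(2*(-216 + 9024)) = (12495/2)/8808 = (12495/2)*(1/8808) = 4165/5872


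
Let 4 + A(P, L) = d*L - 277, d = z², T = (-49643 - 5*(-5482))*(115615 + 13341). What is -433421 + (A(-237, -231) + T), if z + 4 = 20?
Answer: -2867571586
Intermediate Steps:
z = 16 (z = -4 + 20 = 16)
T = -2867078748 (T = (-49643 + 27410)*128956 = -22233*128956 = -2867078748)
d = 256 (d = 16² = 256)
A(P, L) = -281 + 256*L (A(P, L) = -4 + (256*L - 277) = -4 + (-277 + 256*L) = -281 + 256*L)
-433421 + (A(-237, -231) + T) = -433421 + ((-281 + 256*(-231)) - 2867078748) = -433421 + ((-281 - 59136) - 2867078748) = -433421 + (-59417 - 2867078748) = -433421 - 2867138165 = -2867571586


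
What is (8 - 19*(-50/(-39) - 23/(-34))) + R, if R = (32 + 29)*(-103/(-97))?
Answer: 4573963/128622 ≈ 35.561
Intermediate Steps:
R = 6283/97 (R = 61*(-103*(-1/97)) = 61*(103/97) = 6283/97 ≈ 64.773)
(8 - 19*(-50/(-39) - 23/(-34))) + R = (8 - 19*(-50/(-39) - 23/(-34))) + 6283/97 = (8 - 19*(-50*(-1/39) - 23*(-1/34))) + 6283/97 = (8 - 19*(50/39 + 23/34)) + 6283/97 = (8 - 19*2597/1326) + 6283/97 = (8 - 49343/1326) + 6283/97 = -38735/1326 + 6283/97 = 4573963/128622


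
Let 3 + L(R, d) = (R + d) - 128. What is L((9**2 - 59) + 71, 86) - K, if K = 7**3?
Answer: -295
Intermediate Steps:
K = 343
L(R, d) = -131 + R + d (L(R, d) = -3 + ((R + d) - 128) = -3 + (-128 + R + d) = -131 + R + d)
L((9**2 - 59) + 71, 86) - K = (-131 + ((9**2 - 59) + 71) + 86) - 1*343 = (-131 + ((81 - 59) + 71) + 86) - 343 = (-131 + (22 + 71) + 86) - 343 = (-131 + 93 + 86) - 343 = 48 - 343 = -295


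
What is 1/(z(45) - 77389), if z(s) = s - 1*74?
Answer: -1/77418 ≈ -1.2917e-5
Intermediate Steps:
z(s) = -74 + s (z(s) = s - 74 = -74 + s)
1/(z(45) - 77389) = 1/((-74 + 45) - 77389) = 1/(-29 - 77389) = 1/(-77418) = -1/77418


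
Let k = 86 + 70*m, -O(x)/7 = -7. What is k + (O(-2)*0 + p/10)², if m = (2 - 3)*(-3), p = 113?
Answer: 42369/100 ≈ 423.69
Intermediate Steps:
O(x) = 49 (O(x) = -7*(-7) = 49)
m = 3 (m = -1*(-3) = 3)
k = 296 (k = 86 + 70*3 = 86 + 210 = 296)
k + (O(-2)*0 + p/10)² = 296 + (49*0 + 113/10)² = 296 + (0 + 113*(⅒))² = 296 + (0 + 113/10)² = 296 + (113/10)² = 296 + 12769/100 = 42369/100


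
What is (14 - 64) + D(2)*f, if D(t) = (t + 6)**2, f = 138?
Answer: 8782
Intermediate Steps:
D(t) = (6 + t)**2
(14 - 64) + D(2)*f = (14 - 64) + (6 + 2)**2*138 = -50 + 8**2*138 = -50 + 64*138 = -50 + 8832 = 8782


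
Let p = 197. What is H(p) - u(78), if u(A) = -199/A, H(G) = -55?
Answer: -4091/78 ≈ -52.449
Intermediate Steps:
H(p) - u(78) = -55 - (-199)/78 = -55 - 1*(-199/78) = -55 + 199/78 = -4091/78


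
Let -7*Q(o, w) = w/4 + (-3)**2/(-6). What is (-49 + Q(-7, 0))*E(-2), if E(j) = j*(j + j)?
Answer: -2732/7 ≈ -390.29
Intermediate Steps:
Q(o, w) = 3/14 - w/28 (Q(o, w) = -(w/4 + (-3)**2/(-6))/7 = -(w*(1/4) + 9*(-1/6))/7 = -(w/4 - 3/2)/7 = -(-3/2 + w/4)/7 = 3/14 - w/28)
E(j) = 2*j**2 (E(j) = j*(2*j) = 2*j**2)
(-49 + Q(-7, 0))*E(-2) = (-49 + (3/14 - 1/28*0))*(2*(-2)**2) = (-49 + (3/14 + 0))*(2*4) = (-49 + 3/14)*8 = -683/14*8 = -2732/7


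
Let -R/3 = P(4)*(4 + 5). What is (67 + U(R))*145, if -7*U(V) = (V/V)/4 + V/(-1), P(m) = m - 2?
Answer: 34365/4 ≈ 8591.3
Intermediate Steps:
P(m) = -2 + m
R = -54 (R = -3*(-2 + 4)*(4 + 5) = -6*9 = -3*18 = -54)
U(V) = -1/28 + V/7 (U(V) = -((V/V)/4 + V/(-1))/7 = -(1*(¼) + V*(-1))/7 = -(¼ - V)/7 = -1/28 + V/7)
(67 + U(R))*145 = (67 + (-1/28 + (⅐)*(-54)))*145 = (67 + (-1/28 - 54/7))*145 = (67 - 31/4)*145 = (237/4)*145 = 34365/4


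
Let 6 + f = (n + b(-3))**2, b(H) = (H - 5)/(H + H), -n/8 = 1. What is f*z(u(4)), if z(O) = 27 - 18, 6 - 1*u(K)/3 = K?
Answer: 346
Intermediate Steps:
n = -8 (n = -8*1 = -8)
b(H) = (-5 + H)/(2*H) (b(H) = (-5 + H)/((2*H)) = (-5 + H)*(1/(2*H)) = (-5 + H)/(2*H))
u(K) = 18 - 3*K
f = 346/9 (f = -6 + (-8 + (1/2)*(-5 - 3)/(-3))**2 = -6 + (-8 + (1/2)*(-1/3)*(-8))**2 = -6 + (-8 + 4/3)**2 = -6 + (-20/3)**2 = -6 + 400/9 = 346/9 ≈ 38.444)
z(O) = 9
f*z(u(4)) = (346/9)*9 = 346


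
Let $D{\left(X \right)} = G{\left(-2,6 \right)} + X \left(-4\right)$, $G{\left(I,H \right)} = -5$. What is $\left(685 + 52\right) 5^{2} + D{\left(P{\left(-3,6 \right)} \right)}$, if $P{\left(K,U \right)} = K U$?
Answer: $18492$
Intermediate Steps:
$D{\left(X \right)} = -5 - 4 X$ ($D{\left(X \right)} = -5 + X \left(-4\right) = -5 - 4 X$)
$\left(685 + 52\right) 5^{2} + D{\left(P{\left(-3,6 \right)} \right)} = \left(685 + 52\right) 5^{2} - \left(5 + 4 \left(\left(-3\right) 6\right)\right) = 737 \cdot 25 - -67 = 18425 + \left(-5 + 72\right) = 18425 + 67 = 18492$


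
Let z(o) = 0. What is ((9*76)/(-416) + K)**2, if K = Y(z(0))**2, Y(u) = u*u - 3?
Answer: 585225/10816 ≈ 54.107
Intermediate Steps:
Y(u) = -3 + u**2 (Y(u) = u**2 - 3 = -3 + u**2)
K = 9 (K = (-3 + 0**2)**2 = (-3 + 0)**2 = (-3)**2 = 9)
((9*76)/(-416) + K)**2 = ((9*76)/(-416) + 9)**2 = (684*(-1/416) + 9)**2 = (-171/104 + 9)**2 = (765/104)**2 = 585225/10816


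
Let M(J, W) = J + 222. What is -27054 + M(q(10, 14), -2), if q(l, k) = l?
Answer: -26822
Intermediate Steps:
M(J, W) = 222 + J
-27054 + M(q(10, 14), -2) = -27054 + (222 + 10) = -27054 + 232 = -26822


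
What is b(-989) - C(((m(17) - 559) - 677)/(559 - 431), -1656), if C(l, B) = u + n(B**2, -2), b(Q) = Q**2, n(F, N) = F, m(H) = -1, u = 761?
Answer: -1764976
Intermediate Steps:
C(l, B) = 761 + B**2
b(-989) - C(((m(17) - 559) - 677)/(559 - 431), -1656) = (-989)**2 - (761 + (-1656)**2) = 978121 - (761 + 2742336) = 978121 - 1*2743097 = 978121 - 2743097 = -1764976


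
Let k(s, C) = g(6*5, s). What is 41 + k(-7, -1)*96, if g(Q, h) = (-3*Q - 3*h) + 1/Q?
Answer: -32899/5 ≈ -6579.8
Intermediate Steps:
g(Q, h) = 1/Q - 3*Q - 3*h
k(s, C) = -2699/30 - 3*s (k(s, C) = (1 - 3*6*5*(6*5 + s))/((6*5)) = (1 - 3*30*(30 + s))/30 = (1 + (-2700 - 90*s))/30 = (-2699 - 90*s)/30 = -2699/30 - 3*s)
41 + k(-7, -1)*96 = 41 + (-2699/30 - 3*(-7))*96 = 41 + (-2699/30 + 21)*96 = 41 - 2069/30*96 = 41 - 33104/5 = -32899/5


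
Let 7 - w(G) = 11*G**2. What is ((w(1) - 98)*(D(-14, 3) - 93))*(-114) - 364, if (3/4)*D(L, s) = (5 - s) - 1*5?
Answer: -1128280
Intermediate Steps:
w(G) = 7 - 11*G**2
D(L, s) = -4*s/3 (D(L, s) = 4*((5 - s) - 1*5)/3 = 4*((5 - s) - 5)/3 = 4*(-s)/3 = -4*s/3)
((w(1) - 98)*(D(-14, 3) - 93))*(-114) - 364 = (((7 - 11*1**2) - 98)*(-4/3*3 - 93))*(-114) - 364 = (((7 - 11*1) - 98)*(-4 - 93))*(-114) - 364 = (((7 - 11) - 98)*(-97))*(-114) - 364 = ((-4 - 98)*(-97))*(-114) - 364 = -102*(-97)*(-114) - 364 = 9894*(-114) - 364 = -1127916 - 364 = -1128280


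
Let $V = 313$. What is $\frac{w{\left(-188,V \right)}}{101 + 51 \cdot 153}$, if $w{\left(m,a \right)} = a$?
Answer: $\frac{313}{7904} \approx 0.0396$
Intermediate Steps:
$\frac{w{\left(-188,V \right)}}{101 + 51 \cdot 153} = \frac{313}{101 + 51 \cdot 153} = \frac{313}{101 + 7803} = \frac{313}{7904}$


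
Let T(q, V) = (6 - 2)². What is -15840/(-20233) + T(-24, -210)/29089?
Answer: 461093488/588557737 ≈ 0.78343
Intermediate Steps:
T(q, V) = 16 (T(q, V) = 4² = 16)
-15840/(-20233) + T(-24, -210)/29089 = -15840/(-20233) + 16/29089 = -15840*(-1/20233) + 16*(1/29089) = 15840/20233 + 16/29089 = 461093488/588557737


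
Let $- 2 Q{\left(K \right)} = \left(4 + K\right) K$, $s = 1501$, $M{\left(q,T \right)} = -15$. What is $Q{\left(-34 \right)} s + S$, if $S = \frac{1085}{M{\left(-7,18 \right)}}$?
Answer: $- \frac{2296747}{3} \approx -7.6558 \cdot 10^{5}$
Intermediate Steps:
$Q{\left(K \right)} = - \frac{K \left(4 + K\right)}{2}$ ($Q{\left(K \right)} = - \frac{\left(4 + K\right) K}{2} = - \frac{K \left(4 + K\right)}{2}$)
$S = - \frac{217}{3}$ ($S = \frac{1085}{-15} = 1085 \left(- \frac{1}{15}\right) = - \frac{217}{3} \approx -72.333$)
$Q{\left(-34 \right)} s + S = \left(- \frac{1}{2}\right) \left(-34\right) \left(4 - 34\right) 1501 - \frac{217}{3} = \left(- \frac{1}{2}\right) \left(-34\right) \left(-30\right) 1501 - \frac{217}{3} = \left(-510\right) 1501 - \frac{217}{3} = -765510 - \frac{217}{3} = - \frac{2296747}{3}$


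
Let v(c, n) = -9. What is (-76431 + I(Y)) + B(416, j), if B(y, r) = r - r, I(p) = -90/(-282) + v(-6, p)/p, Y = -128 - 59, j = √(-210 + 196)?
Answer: -671748831/8789 ≈ -76431.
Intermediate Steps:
j = I*√14 (j = √(-14) = I*√14 ≈ 3.7417*I)
Y = -187
I(p) = 15/47 - 9/p (I(p) = -90/(-282) - 9/p = -90*(-1/282) - 9/p = 15/47 - 9/p)
B(y, r) = 0
(-76431 + I(Y)) + B(416, j) = (-76431 + (15/47 - 9/(-187))) + 0 = (-76431 + (15/47 - 9*(-1/187))) + 0 = (-76431 + (15/47 + 9/187)) + 0 = (-76431 + 3228/8789) + 0 = -671748831/8789 + 0 = -671748831/8789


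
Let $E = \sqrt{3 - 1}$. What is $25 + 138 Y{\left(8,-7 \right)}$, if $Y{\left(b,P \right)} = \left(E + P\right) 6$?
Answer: $-5771 + 828 \sqrt{2} \approx -4600.0$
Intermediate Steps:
$E = \sqrt{2} \approx 1.4142$
$Y{\left(b,P \right)} = 6 P + 6 \sqrt{2}$ ($Y{\left(b,P \right)} = \left(\sqrt{2} + P\right) 6 = \left(P + \sqrt{2}\right) 6 = 6 P + 6 \sqrt{2}$)
$25 + 138 Y{\left(8,-7 \right)} = 25 + 138 \left(6 \left(-7\right) + 6 \sqrt{2}\right) = 25 + 138 \left(-42 + 6 \sqrt{2}\right) = 25 - \left(5796 - 828 \sqrt{2}\right) = -5771 + 828 \sqrt{2}$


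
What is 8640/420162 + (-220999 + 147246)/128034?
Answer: -4980332371/8965836918 ≈ -0.55548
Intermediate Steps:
8640/420162 + (-220999 + 147246)/128034 = 8640*(1/420162) - 73753*1/128034 = 1440/70027 - 73753/128034 = -4980332371/8965836918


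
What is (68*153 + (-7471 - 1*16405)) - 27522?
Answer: -40994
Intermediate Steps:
(68*153 + (-7471 - 1*16405)) - 27522 = (10404 + (-7471 - 16405)) - 27522 = (10404 - 23876) - 27522 = -13472 - 27522 = -40994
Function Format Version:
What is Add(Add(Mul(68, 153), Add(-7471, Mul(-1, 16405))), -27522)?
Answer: -40994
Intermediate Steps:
Add(Add(Mul(68, 153), Add(-7471, Mul(-1, 16405))), -27522) = Add(Add(10404, Add(-7471, -16405)), -27522) = Add(Add(10404, -23876), -27522) = Add(-13472, -27522) = -40994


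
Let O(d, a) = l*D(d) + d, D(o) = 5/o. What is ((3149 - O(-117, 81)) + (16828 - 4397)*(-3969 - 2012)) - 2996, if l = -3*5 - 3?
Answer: -966544043/13 ≈ -7.4350e+7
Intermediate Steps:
l = -18 (l = -15 - 3 = -18)
O(d, a) = d - 90/d (O(d, a) = -90/d + d = d - 90/d)
((3149 - O(-117, 81)) + (16828 - 4397)*(-3969 - 2012)) - 2996 = ((3149 - (-117 - 90/(-117))) + (16828 - 4397)*(-3969 - 2012)) - 2996 = ((3149 - (-117 - 90*(-1/117))) + 12431*(-5981)) - 2996 = ((3149 - (-117 + 10/13)) - 74349811) - 2996 = ((3149 - 1*(-1511/13)) - 74349811) - 2996 = ((3149 + 1511/13) - 74349811) - 2996 = (42448/13 - 74349811) - 2996 = -966505095/13 - 2996 = -966544043/13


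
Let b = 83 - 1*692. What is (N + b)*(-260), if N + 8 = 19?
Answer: 155480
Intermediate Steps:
N = 11 (N = -8 + 19 = 11)
b = -609 (b = 83 - 692 = -609)
(N + b)*(-260) = (11 - 609)*(-260) = -598*(-260) = 155480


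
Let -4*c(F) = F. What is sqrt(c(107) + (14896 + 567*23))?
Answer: sqrt(111641)/2 ≈ 167.06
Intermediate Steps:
c(F) = -F/4
sqrt(c(107) + (14896 + 567*23)) = sqrt(-1/4*107 + (14896 + 567*23)) = sqrt(-107/4 + (14896 + 13041)) = sqrt(-107/4 + 27937) = sqrt(111641/4) = sqrt(111641)/2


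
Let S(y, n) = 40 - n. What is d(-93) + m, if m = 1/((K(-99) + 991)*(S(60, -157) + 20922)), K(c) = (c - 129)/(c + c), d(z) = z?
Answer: -64305517614/691457179 ≈ -93.000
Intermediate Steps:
K(c) = (-129 + c)/(2*c) (K(c) = (-129 + c)/((2*c)) = (-129 + c)*(1/(2*c)) = (-129 + c)/(2*c))
m = 33/691457179 (m = 1/(((½)*(-129 - 99)/(-99) + 991)*((40 - 1*(-157)) + 20922)) = 1/(((½)*(-1/99)*(-228) + 991)*((40 + 157) + 20922)) = 1/((38/33 + 991)*(197 + 20922)) = 1/((32741/33)*21119) = 1/(691457179/33) = 33/691457179 ≈ 4.7725e-8)
d(-93) + m = -93 + 33/691457179 = -64305517614/691457179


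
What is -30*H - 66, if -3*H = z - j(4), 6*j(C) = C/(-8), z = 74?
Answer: 4049/6 ≈ 674.83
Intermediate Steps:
j(C) = -C/48 (j(C) = (C/(-8))/6 = (C*(-⅛))/6 = (-C/8)/6 = -C/48)
H = -889/36 (H = -(74 - (-1)*4/48)/3 = -(74 - 1*(-1/12))/3 = -(74 + 1/12)/3 = -⅓*889/12 = -889/36 ≈ -24.694)
-30*H - 66 = -30*(-889/36) - 66 = 4445/6 - 66 = 4049/6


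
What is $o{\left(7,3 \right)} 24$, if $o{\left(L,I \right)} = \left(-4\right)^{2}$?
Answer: $384$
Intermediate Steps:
$o{\left(L,I \right)} = 16$
$o{\left(7,3 \right)} 24 = 16 \cdot 24 = 384$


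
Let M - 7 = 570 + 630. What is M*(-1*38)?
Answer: -45866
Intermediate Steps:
M = 1207 (M = 7 + (570 + 630) = 7 + 1200 = 1207)
M*(-1*38) = 1207*(-1*38) = 1207*(-38) = -45866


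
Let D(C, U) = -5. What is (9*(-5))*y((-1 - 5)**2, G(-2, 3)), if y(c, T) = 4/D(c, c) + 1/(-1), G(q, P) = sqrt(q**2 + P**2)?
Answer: 81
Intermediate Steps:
G(q, P) = sqrt(P**2 + q**2)
y(c, T) = -9/5 (y(c, T) = 4/(-5) + 1/(-1) = 4*(-1/5) + 1*(-1) = -4/5 - 1 = -9/5)
(9*(-5))*y((-1 - 5)**2, G(-2, 3)) = (9*(-5))*(-9/5) = -45*(-9/5) = 81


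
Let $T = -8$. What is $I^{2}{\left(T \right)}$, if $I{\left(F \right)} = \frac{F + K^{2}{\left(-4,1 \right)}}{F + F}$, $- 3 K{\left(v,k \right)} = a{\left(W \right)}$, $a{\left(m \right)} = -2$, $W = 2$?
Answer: $\frac{289}{1296} \approx 0.22299$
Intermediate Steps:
$K{\left(v,k \right)} = \frac{2}{3}$ ($K{\left(v,k \right)} = \left(- \frac{1}{3}\right) \left(-2\right) = \frac{2}{3}$)
$I{\left(F \right)} = \frac{\frac{4}{9} + F}{2 F}$ ($I{\left(F \right)} = \frac{F + \left(\frac{2}{3}\right)^{2}}{F + F} = \frac{F + \frac{4}{9}}{2 F} = \left(\frac{4}{9} + F\right) \frac{1}{2 F} = \frac{\frac{4}{9} + F}{2 F}$)
$I^{2}{\left(T \right)} = \left(\frac{4 + 9 \left(-8\right)}{18 \left(-8\right)}\right)^{2} = \left(\frac{1}{18} \left(- \frac{1}{8}\right) \left(4 - 72\right)\right)^{2} = \left(\frac{1}{18} \left(- \frac{1}{8}\right) \left(-68\right)\right)^{2} = \left(\frac{17}{36}\right)^{2} = \frac{289}{1296}$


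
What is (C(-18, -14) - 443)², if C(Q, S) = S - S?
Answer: 196249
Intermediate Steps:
C(Q, S) = 0
(C(-18, -14) - 443)² = (0 - 443)² = (-443)² = 196249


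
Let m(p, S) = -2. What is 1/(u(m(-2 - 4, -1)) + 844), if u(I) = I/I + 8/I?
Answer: 1/841 ≈ 0.0011891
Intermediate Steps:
u(I) = 1 + 8/I
1/(u(m(-2 - 4, -1)) + 844) = 1/((8 - 2)/(-2) + 844) = 1/(-½*6 + 844) = 1/(-3 + 844) = 1/841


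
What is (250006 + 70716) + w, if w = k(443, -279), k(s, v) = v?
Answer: 320443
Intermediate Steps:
w = -279
(250006 + 70716) + w = (250006 + 70716) - 279 = 320722 - 279 = 320443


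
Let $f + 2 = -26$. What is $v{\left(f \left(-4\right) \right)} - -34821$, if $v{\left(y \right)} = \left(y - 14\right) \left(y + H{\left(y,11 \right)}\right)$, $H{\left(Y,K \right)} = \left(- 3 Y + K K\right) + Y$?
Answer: $35703$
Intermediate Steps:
$f = -28$ ($f = -2 - 26 = -28$)
$H{\left(Y,K \right)} = K^{2} - 2 Y$ ($H{\left(Y,K \right)} = \left(- 3 Y + K^{2}\right) + Y = \left(K^{2} - 3 Y\right) + Y = K^{2} - 2 Y$)
$v{\left(y \right)} = \left(-14 + y\right) \left(121 - y\right)$ ($v{\left(y \right)} = \left(y - 14\right) \left(y - \left(-121 + 2 y\right)\right) = \left(-14 + y\right) \left(y - \left(-121 + 2 y\right)\right) = \left(-14 + y\right) \left(121 - y\right)$)
$v{\left(f \left(-4\right) \right)} - -34821 = \left(-1694 - \left(\left(-28\right) \left(-4\right)\right)^{2} + 135 \left(\left(-28\right) \left(-4\right)\right)\right) - -34821 = \left(-1694 - 112^{2} + 135 \cdot 112\right) + 34821 = \left(-1694 - 12544 + 15120\right) + 34821 = 882 + 34821 = 35703$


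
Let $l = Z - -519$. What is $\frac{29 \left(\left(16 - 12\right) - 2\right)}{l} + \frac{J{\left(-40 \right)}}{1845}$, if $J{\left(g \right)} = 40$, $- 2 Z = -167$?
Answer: $\frac{52444}{444645} \approx 0.11795$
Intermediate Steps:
$Z = \frac{167}{2}$ ($Z = \left(- \frac{1}{2}\right) \left(-167\right) = \frac{167}{2} \approx 83.5$)
$l = \frac{1205}{2}$ ($l = \frac{167}{2} - -519 = \frac{167}{2} + 519 = \frac{1205}{2} \approx 602.5$)
$\frac{29 \left(\left(16 - 12\right) - 2\right)}{l} + \frac{J{\left(-40 \right)}}{1845} = \frac{29 \left(\left(16 - 12\right) - 2\right)}{\frac{1205}{2}} + \frac{40}{1845} = 29 \left(4 - 2\right) \frac{2}{1205} + 40 \cdot \frac{1}{1845} = 29 \cdot 2 \cdot \frac{2}{1205} + \frac{8}{369} = 58 \cdot \frac{2}{1205} + \frac{8}{369} = \frac{116}{1205} + \frac{8}{369} = \frac{52444}{444645}$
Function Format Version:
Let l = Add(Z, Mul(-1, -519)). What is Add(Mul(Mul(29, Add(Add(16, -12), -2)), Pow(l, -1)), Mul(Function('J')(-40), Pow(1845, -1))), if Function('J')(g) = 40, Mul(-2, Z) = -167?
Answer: Rational(52444, 444645) ≈ 0.11795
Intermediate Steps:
Z = Rational(167, 2) (Z = Mul(Rational(-1, 2), -167) = Rational(167, 2) ≈ 83.500)
l = Rational(1205, 2) (l = Add(Rational(167, 2), Mul(-1, -519)) = Add(Rational(167, 2), 519) = Rational(1205, 2) ≈ 602.50)
Add(Mul(Mul(29, Add(Add(16, -12), -2)), Pow(l, -1)), Mul(Function('J')(-40), Pow(1845, -1))) = Add(Mul(Mul(29, Add(Add(16, -12), -2)), Pow(Rational(1205, 2), -1)), Mul(40, Pow(1845, -1))) = Add(Mul(Mul(29, Add(4, -2)), Rational(2, 1205)), Mul(40, Rational(1, 1845))) = Add(Mul(Mul(29, 2), Rational(2, 1205)), Rational(8, 369)) = Add(Mul(58, Rational(2, 1205)), Rational(8, 369)) = Add(Rational(116, 1205), Rational(8, 369)) = Rational(52444, 444645)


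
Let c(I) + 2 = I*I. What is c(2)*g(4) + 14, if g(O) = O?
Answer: 22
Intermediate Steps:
c(I) = -2 + I**2 (c(I) = -2 + I*I = -2 + I**2)
c(2)*g(4) + 14 = (-2 + 2**2)*4 + 14 = (-2 + 4)*4 + 14 = 2*4 + 14 = 8 + 14 = 22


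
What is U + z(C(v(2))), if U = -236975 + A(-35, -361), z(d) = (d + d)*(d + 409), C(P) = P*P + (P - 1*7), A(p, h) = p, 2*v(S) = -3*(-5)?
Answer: -1473179/8 ≈ -1.8415e+5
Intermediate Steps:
v(S) = 15/2 (v(S) = (-3*(-5))/2 = (½)*15 = 15/2)
C(P) = -7 + P + P² (C(P) = P² + (P - 7) = P² + (-7 + P) = -7 + P + P²)
z(d) = 2*d*(409 + d) (z(d) = (2*d)*(409 + d) = 2*d*(409 + d))
U = -237010 (U = -236975 - 35 = -237010)
U + z(C(v(2))) = -237010 + 2*(-7 + 15/2 + (15/2)²)*(409 + (-7 + 15/2 + (15/2)²)) = -237010 + 2*(-7 + 15/2 + 225/4)*(409 + (-7 + 15/2 + 225/4)) = -237010 + 2*(227/4)*(409 + 227/4) = -237010 + 2*(227/4)*(1863/4) = -237010 + 422901/8 = -1473179/8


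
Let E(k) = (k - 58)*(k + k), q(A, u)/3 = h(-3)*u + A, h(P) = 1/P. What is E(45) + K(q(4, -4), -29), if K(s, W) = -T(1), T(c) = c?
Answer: -1171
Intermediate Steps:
h(P) = 1/P
q(A, u) = -u + 3*A (q(A, u) = 3*(u/(-3) + A) = 3*(-u/3 + A) = 3*(A - u/3) = -u + 3*A)
K(s, W) = -1 (K(s, W) = -1*1 = -1)
E(k) = 2*k*(-58 + k) (E(k) = (-58 + k)*(2*k) = 2*k*(-58 + k))
E(45) + K(q(4, -4), -29) = 2*45*(-58 + 45) - 1 = 2*45*(-13) - 1 = -1170 - 1 = -1171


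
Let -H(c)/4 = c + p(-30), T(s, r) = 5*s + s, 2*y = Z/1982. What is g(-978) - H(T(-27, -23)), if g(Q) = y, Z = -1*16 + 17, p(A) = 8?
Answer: -2441823/3964 ≈ -616.00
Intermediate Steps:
Z = 1 (Z = -16 + 17 = 1)
y = 1/3964 (y = (1/1982)/2 = (1*(1/1982))/2 = (½)*(1/1982) = 1/3964 ≈ 0.00025227)
T(s, r) = 6*s
g(Q) = 1/3964
H(c) = -32 - 4*c (H(c) = -4*(c + 8) = -4*(8 + c) = -32 - 4*c)
g(-978) - H(T(-27, -23)) = 1/3964 - (-32 - 24*(-27)) = 1/3964 - (-32 - 4*(-162)) = 1/3964 - (-32 + 648) = 1/3964 - 1*616 = 1/3964 - 616 = -2441823/3964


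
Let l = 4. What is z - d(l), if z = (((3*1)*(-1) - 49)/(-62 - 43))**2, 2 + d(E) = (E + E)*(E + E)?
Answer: -680846/11025 ≈ -61.755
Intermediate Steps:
d(E) = -2 + 4*E**2 (d(E) = -2 + (E + E)*(E + E) = -2 + (2*E)*(2*E) = -2 + 4*E**2)
z = 2704/11025 (z = ((3*(-1) - 49)/(-105))**2 = ((-3 - 49)*(-1/105))**2 = (-52*(-1/105))**2 = (52/105)**2 = 2704/11025 ≈ 0.24526)
z - d(l) = 2704/11025 - (-2 + 4*4**2) = 2704/11025 - (-2 + 4*16) = 2704/11025 - (-2 + 64) = 2704/11025 - 1*62 = 2704/11025 - 62 = -680846/11025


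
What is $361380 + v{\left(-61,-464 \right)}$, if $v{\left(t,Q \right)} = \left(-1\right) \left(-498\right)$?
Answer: $361878$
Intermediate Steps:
$v{\left(t,Q \right)} = 498$
$361380 + v{\left(-61,-464 \right)} = 361380 + 498 = 361878$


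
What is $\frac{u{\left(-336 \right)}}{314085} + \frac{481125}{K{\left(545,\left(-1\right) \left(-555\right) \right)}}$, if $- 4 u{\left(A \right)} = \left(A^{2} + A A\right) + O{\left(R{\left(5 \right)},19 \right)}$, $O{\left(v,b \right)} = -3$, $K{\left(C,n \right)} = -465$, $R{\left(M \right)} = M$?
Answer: $- \frac{13434701653}{12982180} \approx -1034.9$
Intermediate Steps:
$u{\left(A \right)} = \frac{3}{4} - \frac{A^{2}}{2}$ ($u{\left(A \right)} = - \frac{\left(A^{2} + A A\right) - 3}{4} = - \frac{\left(A^{2} + A^{2}\right) - 3}{4} = - \frac{2 A^{2} - 3}{4} = - \frac{-3 + 2 A^{2}}{4} = \frac{3}{4} - \frac{A^{2}}{2}$)
$\frac{u{\left(-336 \right)}}{314085} + \frac{481125}{K{\left(545,\left(-1\right) \left(-555\right) \right)}} = \frac{\frac{3}{4} - \frac{\left(-336\right)^{2}}{2}}{314085} + \frac{481125}{-465} = \left(\frac{3}{4} - 56448\right) \frac{1}{314085} + 481125 \left(- \frac{1}{465}\right) = \left(\frac{3}{4} - 56448\right) \frac{1}{314085} - \frac{32075}{31} = \left(- \frac{225789}{4}\right) \frac{1}{314085} - \frac{32075}{31} = - \frac{75263}{418780} - \frac{32075}{31} = - \frac{13434701653}{12982180}$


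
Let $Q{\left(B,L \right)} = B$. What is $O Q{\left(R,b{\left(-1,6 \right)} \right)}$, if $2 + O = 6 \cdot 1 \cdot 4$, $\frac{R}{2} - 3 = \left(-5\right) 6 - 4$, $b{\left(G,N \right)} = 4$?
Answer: $-1364$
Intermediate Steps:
$R = -62$ ($R = 6 + 2 \left(\left(-5\right) 6 - 4\right) = 6 + 2 \left(-30 - 4\right) = 6 + 2 \left(-34\right) = 6 - 68 = -62$)
$O = 22$ ($O = -2 + 6 \cdot 1 \cdot 4 = -2 + 6 \cdot 4 = -2 + 24 = 22$)
$O Q{\left(R,b{\left(-1,6 \right)} \right)} = 22 \left(-62\right) = -1364$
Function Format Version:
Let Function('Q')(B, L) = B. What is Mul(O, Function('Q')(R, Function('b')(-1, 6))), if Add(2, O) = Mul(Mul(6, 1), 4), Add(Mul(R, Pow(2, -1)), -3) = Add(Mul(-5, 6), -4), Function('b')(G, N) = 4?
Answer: -1364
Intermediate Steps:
R = -62 (R = Add(6, Mul(2, Add(Mul(-5, 6), -4))) = Add(6, Mul(2, Add(-30, -4))) = Add(6, Mul(2, -34)) = Add(6, -68) = -62)
O = 22 (O = Add(-2, Mul(Mul(6, 1), 4)) = Add(-2, Mul(6, 4)) = Add(-2, 24) = 22)
Mul(O, Function('Q')(R, Function('b')(-1, 6))) = Mul(22, -62) = -1364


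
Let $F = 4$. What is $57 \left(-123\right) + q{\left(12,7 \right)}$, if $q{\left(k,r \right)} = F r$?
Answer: $-6983$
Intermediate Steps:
$q{\left(k,r \right)} = 4 r$
$57 \left(-123\right) + q{\left(12,7 \right)} = 57 \left(-123\right) + 4 \cdot 7 = -7011 + 28 = -6983$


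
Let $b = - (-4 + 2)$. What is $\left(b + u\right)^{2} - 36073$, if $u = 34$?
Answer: $-34777$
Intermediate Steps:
$b = 2$ ($b = \left(-1\right) \left(-2\right) = 2$)
$\left(b + u\right)^{2} - 36073 = \left(2 + 34\right)^{2} - 36073 = 36^{2} - 36073 = 1296 - 36073 = -34777$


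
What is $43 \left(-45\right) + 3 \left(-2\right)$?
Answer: $-1941$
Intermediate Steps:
$43 \left(-45\right) + 3 \left(-2\right) = -1935 - 6 = -1941$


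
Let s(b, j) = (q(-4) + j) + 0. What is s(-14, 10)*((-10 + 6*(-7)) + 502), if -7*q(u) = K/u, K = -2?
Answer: 31275/7 ≈ 4467.9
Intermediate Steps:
q(u) = 2/(7*u) (q(u) = -(-2)/(7*u) = 2/(7*u))
s(b, j) = -1/14 + j (s(b, j) = ((2/7)/(-4) + j) + 0 = ((2/7)*(-¼) + j) + 0 = (-1/14 + j) + 0 = -1/14 + j)
s(-14, 10)*((-10 + 6*(-7)) + 502) = (-1/14 + 10)*((-10 + 6*(-7)) + 502) = 139*((-10 - 42) + 502)/14 = 139*(-52 + 502)/14 = (139/14)*450 = 31275/7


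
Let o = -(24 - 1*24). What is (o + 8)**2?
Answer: 64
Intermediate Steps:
o = 0 (o = -(24 - 24) = -1*0 = 0)
(o + 8)**2 = (0 + 8)**2 = 8**2 = 64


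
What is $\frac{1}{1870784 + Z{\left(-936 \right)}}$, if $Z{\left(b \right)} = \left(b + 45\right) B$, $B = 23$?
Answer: $\frac{1}{1850291} \approx 5.4046 \cdot 10^{-7}$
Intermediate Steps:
$Z{\left(b \right)} = 1035 + 23 b$ ($Z{\left(b \right)} = \left(b + 45\right) 23 = \left(45 + b\right) 23 = 1035 + 23 b$)
$\frac{1}{1870784 + Z{\left(-936 \right)}} = \frac{1}{1870784 + \left(1035 + 23 \left(-936\right)\right)} = \frac{1}{1870784 + \left(1035 - 21528\right)} = \frac{1}{1870784 - 20493} = \frac{1}{1850291}$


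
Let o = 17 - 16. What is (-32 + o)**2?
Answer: 961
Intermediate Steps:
o = 1
(-32 + o)**2 = (-32 + 1)**2 = (-31)**2 = 961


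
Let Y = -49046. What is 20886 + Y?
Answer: -28160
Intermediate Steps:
20886 + Y = 20886 - 49046 = -28160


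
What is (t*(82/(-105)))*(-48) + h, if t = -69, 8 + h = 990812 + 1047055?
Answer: 71234537/35 ≈ 2.0353e+6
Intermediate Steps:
h = 2037859 (h = -8 + (990812 + 1047055) = -8 + 2037867 = 2037859)
(t*(82/(-105)))*(-48) + h = -5658/(-105)*(-48) + 2037859 = -5658*(-1)/105*(-48) + 2037859 = -69*(-82/105)*(-48) + 2037859 = (1886/35)*(-48) + 2037859 = -90528/35 + 2037859 = 71234537/35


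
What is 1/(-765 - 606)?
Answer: -1/1371 ≈ -0.00072939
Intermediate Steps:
1/(-765 - 606) = 1/(-1371) = -1/1371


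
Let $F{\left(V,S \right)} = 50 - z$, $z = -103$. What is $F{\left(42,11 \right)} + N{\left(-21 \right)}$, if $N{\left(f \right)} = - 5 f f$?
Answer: $-2052$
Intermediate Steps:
$F{\left(V,S \right)} = 153$ ($F{\left(V,S \right)} = 50 - -103 = 50 + 103 = 153$)
$N{\left(f \right)} = - 5 f^{2}$
$F{\left(42,11 \right)} + N{\left(-21 \right)} = 153 - 5 \left(-21\right)^{2} = 153 - 2205 = -2052$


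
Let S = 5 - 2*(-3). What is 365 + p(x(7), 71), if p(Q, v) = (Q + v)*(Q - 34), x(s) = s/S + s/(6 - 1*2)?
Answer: -3784899/1936 ≈ -1955.0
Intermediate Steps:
S = 11 (S = 5 + 6 = 11)
x(s) = 15*s/44 (x(s) = s/11 + s/(6 - 1*2) = s*(1/11) + s/(6 - 2) = s/11 + s/4 = 15*s/44)
p(Q, v) = (-34 + Q)*(Q + v) (p(Q, v) = (Q + v)*(-34 + Q) = (-34 + Q)*(Q + v))
365 + p(x(7), 71) = 365 + (((15/44)*7)² - 255*7/22 - 34*71 + ((15/44)*7)*71) = 365 + ((105/44)² - 34*105/44 - 2414 + (105/44)*71) = 365 + (11025/1936 - 1785/22 - 2414 + 7455/44) = 365 - 4491539/1936 = -3784899/1936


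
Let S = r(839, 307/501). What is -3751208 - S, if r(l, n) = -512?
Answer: -3750696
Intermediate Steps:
S = -512
-3751208 - S = -3751208 - 1*(-512) = -3751208 + 512 = -3750696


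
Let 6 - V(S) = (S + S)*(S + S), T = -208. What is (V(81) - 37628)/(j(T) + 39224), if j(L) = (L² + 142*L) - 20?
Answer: -2903/2406 ≈ -1.2066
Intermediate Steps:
V(S) = 6 - 4*S² (V(S) = 6 - (S + S)*(S + S) = 6 - 2*S*2*S = 6 - 4*S²)
j(L) = -20 + L² + 142*L
(V(81) - 37628)/(j(T) + 39224) = ((6 - 4*81²) - 37628)/((-20 + (-208)² + 142*(-208)) + 39224) = ((6 - 4*6561) - 37628)/((-20 + 43264 - 29536) + 39224) = ((6 - 26244) - 37628)/(13708 + 39224) = (-26238 - 37628)/52932 = -63866*1/52932 = -2903/2406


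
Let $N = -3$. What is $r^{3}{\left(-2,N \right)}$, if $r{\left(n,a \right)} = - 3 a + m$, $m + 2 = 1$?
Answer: $512$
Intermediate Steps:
$m = -1$ ($m = -2 + 1 = -1$)
$r{\left(n,a \right)} = -1 - 3 a$ ($r{\left(n,a \right)} = - 3 a - 1 = -1 - 3 a$)
$r^{3}{\left(-2,N \right)} = \left(-1 - -9\right)^{3} = \left(-1 + 9\right)^{3} = 8^{3} = 512$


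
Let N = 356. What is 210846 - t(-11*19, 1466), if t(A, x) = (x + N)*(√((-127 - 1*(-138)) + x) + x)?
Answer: -2460206 - 1822*√1477 ≈ -2.5302e+6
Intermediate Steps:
t(A, x) = (356 + x)*(x + √(11 + x)) (t(A, x) = (x + 356)*(√((-127 - 1*(-138)) + x) + x) = (356 + x)*(√((-127 + 138) + x) + x) = (356 + x)*(√(11 + x) + x) = (356 + x)*(x + √(11 + x)))
210846 - t(-11*19, 1466) = 210846 - (1466² + 356*1466 + 356*√(11 + 1466) + 1466*√(11 + 1466)) = 210846 - (2149156 + 521896 + 356*√1477 + 1466*√1477) = 210846 - (2671052 + 1822*√1477) = 210846 + (-2671052 - 1822*√1477) = -2460206 - 1822*√1477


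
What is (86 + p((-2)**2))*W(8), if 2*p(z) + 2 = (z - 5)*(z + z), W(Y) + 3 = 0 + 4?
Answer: 81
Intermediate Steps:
W(Y) = 1 (W(Y) = -3 + (0 + 4) = -3 + 4 = 1)
p(z) = -1 + z*(-5 + z) (p(z) = -1 + ((z - 5)*(z + z))/2 = -1 + ((-5 + z)*(2*z))/2 = -1 + (2*z*(-5 + z))/2 = -1 + z*(-5 + z))
(86 + p((-2)**2))*W(8) = (86 + (-1 + ((-2)**2)**2 - 5*(-2)**2))*1 = (86 + (-1 + 4**2 - 5*4))*1 = (86 + (-1 + 16 - 20))*1 = (86 - 5)*1 = 81*1 = 81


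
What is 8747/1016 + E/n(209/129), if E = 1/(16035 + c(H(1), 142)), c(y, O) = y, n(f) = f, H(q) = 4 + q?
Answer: 1832701499/212874860 ≈ 8.6093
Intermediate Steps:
E = 1/16040 (E = 1/(16035 + (4 + 1)) = 1/(16035 + 5) = 1/16040 ≈ 6.2344e-5)
8747/1016 + E/n(209/129) = 8747/1016 + 1/(16040*((209/129))) = 8747*(1/1016) + 1/(16040*((209*(1/129)))) = 8747/1016 + 1/(16040*(209/129)) = 8747/1016 + (1/16040)*(129/209) = 8747/1016 + 129/3352360 = 1832701499/212874860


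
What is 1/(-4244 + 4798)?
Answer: 1/554 ≈ 0.0018051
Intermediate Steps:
1/(-4244 + 4798) = 1/554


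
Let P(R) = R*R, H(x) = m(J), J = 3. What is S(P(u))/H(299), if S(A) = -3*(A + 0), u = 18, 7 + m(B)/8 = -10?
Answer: 243/34 ≈ 7.1471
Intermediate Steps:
m(B) = -136 (m(B) = -56 + 8*(-10) = -56 - 80 = -136)
H(x) = -136
P(R) = R²
S(A) = -3*A
S(P(u))/H(299) = -3*18²/(-136) = -3*324*(-1/136) = -972*(-1/136) = 243/34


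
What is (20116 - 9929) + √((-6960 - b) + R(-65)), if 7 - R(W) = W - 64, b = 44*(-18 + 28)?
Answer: 10187 + 4*I*√454 ≈ 10187.0 + 85.229*I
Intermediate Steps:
b = 440 (b = 44*10 = 440)
R(W) = 71 - W (R(W) = 7 - (W - 64) = 7 - (-64 + W) = 7 + (64 - W) = 71 - W)
(20116 - 9929) + √((-6960 - b) + R(-65)) = (20116 - 9929) + √((-6960 - 1*440) + (71 - 1*(-65))) = 10187 + √((-6960 - 440) + (71 + 65)) = 10187 + √(-7400 + 136) = 10187 + √(-7264) = 10187 + 4*I*√454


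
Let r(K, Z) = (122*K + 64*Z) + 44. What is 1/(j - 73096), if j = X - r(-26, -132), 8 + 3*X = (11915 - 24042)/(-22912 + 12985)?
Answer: -29781/1832194409 ≈ -1.6254e-5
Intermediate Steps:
X = -67289/29781 (X = -8/3 + ((11915 - 24042)/(-22912 + 12985))/3 = -8/3 + (-12127/(-9927))/3 = -8/3 + (-12127*(-1/9927))/3 = -8/3 + (1/3)*(12127/9927) = -8/3 + 12127/29781 = -67289/29781 ≈ -2.2595)
r(K, Z) = 44 + 64*Z + 122*K (r(K, Z) = (64*Z + 122*K) + 44 = 44 + 64*Z + 122*K)
j = 344677567/29781 (j = -67289/29781 - (44 + 64*(-132) + 122*(-26)) = -67289/29781 - (44 - 8448 - 3172) = -67289/29781 - 1*(-11576) = -67289/29781 + 11576 = 344677567/29781 ≈ 11574.)
1/(j - 73096) = 1/(344677567/29781 - 73096) = 1/(-1832194409/29781) = -29781/1832194409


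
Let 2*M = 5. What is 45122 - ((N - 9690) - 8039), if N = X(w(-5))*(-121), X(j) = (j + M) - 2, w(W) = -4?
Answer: 124855/2 ≈ 62428.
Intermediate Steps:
M = 5/2 (M = (1/2)*5 = 5/2 ≈ 2.5000)
X(j) = 1/2 + j (X(j) = (j + 5/2) - 2 = (5/2 + j) - 2 = 1/2 + j)
N = 847/2 (N = (1/2 - 4)*(-121) = -7/2*(-121) = 847/2 ≈ 423.50)
45122 - ((N - 9690) - 8039) = 45122 - ((847/2 - 9690) - 8039) = 45122 - (-18533/2 - 8039) = 45122 - 1*(-34611/2) = 45122 + 34611/2 = 124855/2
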